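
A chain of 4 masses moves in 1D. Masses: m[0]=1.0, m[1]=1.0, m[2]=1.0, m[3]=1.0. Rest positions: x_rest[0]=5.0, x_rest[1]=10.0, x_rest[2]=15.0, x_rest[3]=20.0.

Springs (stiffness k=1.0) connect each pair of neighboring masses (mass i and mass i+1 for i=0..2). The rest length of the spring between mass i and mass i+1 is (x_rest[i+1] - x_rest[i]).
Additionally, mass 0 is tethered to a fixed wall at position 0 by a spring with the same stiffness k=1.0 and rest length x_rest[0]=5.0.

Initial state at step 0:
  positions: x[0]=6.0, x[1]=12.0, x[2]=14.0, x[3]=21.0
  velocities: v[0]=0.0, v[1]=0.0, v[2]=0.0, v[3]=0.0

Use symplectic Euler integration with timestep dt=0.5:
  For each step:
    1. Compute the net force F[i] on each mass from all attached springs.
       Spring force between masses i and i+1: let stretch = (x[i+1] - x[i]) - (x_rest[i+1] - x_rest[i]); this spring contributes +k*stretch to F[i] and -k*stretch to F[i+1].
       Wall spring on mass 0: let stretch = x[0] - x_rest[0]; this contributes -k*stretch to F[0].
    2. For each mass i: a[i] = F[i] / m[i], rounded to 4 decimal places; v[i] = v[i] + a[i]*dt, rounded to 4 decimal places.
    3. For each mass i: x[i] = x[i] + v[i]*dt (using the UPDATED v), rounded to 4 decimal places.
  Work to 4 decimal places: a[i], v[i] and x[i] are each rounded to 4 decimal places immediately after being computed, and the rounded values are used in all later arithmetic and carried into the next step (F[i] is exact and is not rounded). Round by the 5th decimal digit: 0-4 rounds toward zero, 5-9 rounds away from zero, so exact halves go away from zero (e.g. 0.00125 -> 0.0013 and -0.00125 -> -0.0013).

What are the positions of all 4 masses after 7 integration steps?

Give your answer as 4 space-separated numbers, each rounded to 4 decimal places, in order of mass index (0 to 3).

Answer: 4.9099 9.9290 13.9332 21.4851

Derivation:
Step 0: x=[6.0000 12.0000 14.0000 21.0000] v=[0.0000 0.0000 0.0000 0.0000]
Step 1: x=[6.0000 11.0000 15.2500 20.5000] v=[0.0000 -2.0000 2.5000 -1.0000]
Step 2: x=[5.7500 9.8125 16.7500 19.9375] v=[-0.5000 -2.3750 3.0000 -1.1250]
Step 3: x=[5.0781 9.3438 17.3125 19.8281] v=[-1.3438 -0.9375 1.1250 -0.2188]
Step 4: x=[4.2031 9.8008 16.5117 20.3398] v=[-1.7500 0.9140 -1.6016 1.0234]
Step 5: x=[3.6768 10.5361 14.9902 21.1445] v=[-1.0527 1.4706 -3.0430 1.6094]
Step 6: x=[3.9461 10.6701 13.8938 21.6607] v=[0.5386 0.2680 -2.1929 1.0323]
Step 7: x=[4.9099 9.9290 13.9332 21.4851] v=[1.9276 -1.4822 0.0787 -0.3512]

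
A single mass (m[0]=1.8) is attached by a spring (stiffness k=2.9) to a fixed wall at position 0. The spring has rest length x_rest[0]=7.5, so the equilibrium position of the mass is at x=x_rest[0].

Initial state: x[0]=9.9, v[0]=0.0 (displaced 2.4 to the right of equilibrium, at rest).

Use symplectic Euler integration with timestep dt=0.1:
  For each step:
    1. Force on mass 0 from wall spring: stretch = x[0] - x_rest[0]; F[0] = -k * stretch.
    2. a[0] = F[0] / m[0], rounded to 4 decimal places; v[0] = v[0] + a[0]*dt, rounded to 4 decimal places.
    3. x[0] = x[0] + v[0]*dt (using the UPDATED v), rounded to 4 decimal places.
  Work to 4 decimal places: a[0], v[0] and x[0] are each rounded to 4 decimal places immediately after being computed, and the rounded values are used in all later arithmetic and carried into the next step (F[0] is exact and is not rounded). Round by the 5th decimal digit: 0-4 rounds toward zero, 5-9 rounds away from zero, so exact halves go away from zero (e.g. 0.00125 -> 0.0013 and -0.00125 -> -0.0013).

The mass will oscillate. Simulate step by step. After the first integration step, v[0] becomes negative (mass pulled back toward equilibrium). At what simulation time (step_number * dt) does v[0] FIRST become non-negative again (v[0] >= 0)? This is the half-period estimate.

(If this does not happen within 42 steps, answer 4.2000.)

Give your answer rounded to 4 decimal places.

Step 0: x=[9.9000] v=[0.0000]
Step 1: x=[9.8613] v=[-0.3867]
Step 2: x=[9.7846] v=[-0.7671]
Step 3: x=[9.6711] v=[-1.1352]
Step 4: x=[9.5226] v=[-1.4850]
Step 5: x=[9.3415] v=[-1.8109]
Step 6: x=[9.1307] v=[-2.1076]
Step 7: x=[8.8937] v=[-2.3703]
Step 8: x=[8.6342] v=[-2.5948]
Step 9: x=[8.3565] v=[-2.7775]
Step 10: x=[8.0650] v=[-2.9155]
Step 11: x=[7.7644] v=[-3.0065]
Step 12: x=[7.4595] v=[-3.0491]
Step 13: x=[7.1552] v=[-3.0426]
Step 14: x=[6.8565] v=[-2.9871]
Step 15: x=[6.5682] v=[-2.8834]
Step 16: x=[6.2949] v=[-2.7333]
Step 17: x=[6.0410] v=[-2.5391]
Step 18: x=[5.8106] v=[-2.3040]
Step 19: x=[5.6074] v=[-2.0318]
Step 20: x=[5.4347] v=[-1.7269]
Step 21: x=[5.2953] v=[-1.3942]
Step 22: x=[5.1914] v=[-1.0390]
Step 23: x=[5.1247] v=[-0.6671]
Step 24: x=[5.0963] v=[-0.2844]
Step 25: x=[5.1066] v=[0.1029]
First v>=0 after going negative at step 25, time=2.5000

Answer: 2.5000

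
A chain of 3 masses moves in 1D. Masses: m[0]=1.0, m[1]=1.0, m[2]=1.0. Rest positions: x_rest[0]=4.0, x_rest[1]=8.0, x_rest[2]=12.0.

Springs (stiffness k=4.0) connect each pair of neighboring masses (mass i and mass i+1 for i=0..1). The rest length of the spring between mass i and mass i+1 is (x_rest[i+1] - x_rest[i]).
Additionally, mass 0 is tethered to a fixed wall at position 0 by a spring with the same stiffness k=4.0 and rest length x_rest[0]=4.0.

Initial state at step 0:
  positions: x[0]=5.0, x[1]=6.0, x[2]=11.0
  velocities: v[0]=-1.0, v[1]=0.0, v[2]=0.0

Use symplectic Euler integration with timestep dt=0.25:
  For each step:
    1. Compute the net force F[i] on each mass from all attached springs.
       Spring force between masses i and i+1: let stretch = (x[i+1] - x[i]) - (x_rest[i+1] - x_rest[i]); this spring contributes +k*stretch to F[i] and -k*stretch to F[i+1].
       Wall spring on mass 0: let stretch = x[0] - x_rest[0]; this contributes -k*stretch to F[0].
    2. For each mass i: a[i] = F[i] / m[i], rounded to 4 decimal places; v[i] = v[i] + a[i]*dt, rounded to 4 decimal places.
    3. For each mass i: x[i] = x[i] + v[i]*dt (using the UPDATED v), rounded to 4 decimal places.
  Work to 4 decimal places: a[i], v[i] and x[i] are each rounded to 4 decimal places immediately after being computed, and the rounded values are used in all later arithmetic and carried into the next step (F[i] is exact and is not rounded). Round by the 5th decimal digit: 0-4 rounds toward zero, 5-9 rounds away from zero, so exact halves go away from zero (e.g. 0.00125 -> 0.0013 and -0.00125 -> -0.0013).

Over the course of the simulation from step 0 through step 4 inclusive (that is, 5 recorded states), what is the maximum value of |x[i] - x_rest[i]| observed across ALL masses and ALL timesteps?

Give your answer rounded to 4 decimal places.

Answer: 2.1562

Derivation:
Step 0: x=[5.0000 6.0000 11.0000] v=[-1.0000 0.0000 0.0000]
Step 1: x=[3.7500 7.0000 10.7500] v=[-5.0000 4.0000 -1.0000]
Step 2: x=[2.3750 8.1250 10.5625] v=[-5.5000 4.5000 -0.7500]
Step 3: x=[1.8438 8.4219 10.7656] v=[-2.1250 1.1875 0.8125]
Step 4: x=[2.4961 7.6602 11.3828] v=[2.6093 -3.0469 2.4688]
Max displacement = 2.1562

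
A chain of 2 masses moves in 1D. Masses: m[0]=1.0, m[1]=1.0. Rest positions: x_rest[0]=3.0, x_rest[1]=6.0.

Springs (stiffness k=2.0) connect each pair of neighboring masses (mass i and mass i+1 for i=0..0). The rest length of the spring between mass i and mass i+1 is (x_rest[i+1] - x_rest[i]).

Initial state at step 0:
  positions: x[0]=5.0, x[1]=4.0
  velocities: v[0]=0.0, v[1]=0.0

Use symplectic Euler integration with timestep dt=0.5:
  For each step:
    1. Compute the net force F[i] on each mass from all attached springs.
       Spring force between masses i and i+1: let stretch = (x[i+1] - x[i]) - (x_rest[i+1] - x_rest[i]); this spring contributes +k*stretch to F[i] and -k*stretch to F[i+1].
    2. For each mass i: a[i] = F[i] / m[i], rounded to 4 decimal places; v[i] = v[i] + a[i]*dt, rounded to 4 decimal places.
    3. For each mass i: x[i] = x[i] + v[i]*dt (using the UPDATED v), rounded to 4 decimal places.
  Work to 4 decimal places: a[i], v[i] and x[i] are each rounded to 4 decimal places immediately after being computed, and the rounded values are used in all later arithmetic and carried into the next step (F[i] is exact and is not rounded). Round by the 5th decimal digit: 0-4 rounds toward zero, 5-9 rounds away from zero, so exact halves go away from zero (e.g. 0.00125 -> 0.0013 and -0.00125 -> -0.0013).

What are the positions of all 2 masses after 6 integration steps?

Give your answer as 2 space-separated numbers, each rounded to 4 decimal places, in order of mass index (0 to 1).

Step 0: x=[5.0000 4.0000] v=[0.0000 0.0000]
Step 1: x=[3.0000 6.0000] v=[-4.0000 4.0000]
Step 2: x=[1.0000 8.0000] v=[-4.0000 4.0000]
Step 3: x=[1.0000 8.0000] v=[0.0000 0.0000]
Step 4: x=[3.0000 6.0000] v=[4.0000 -4.0000]
Step 5: x=[5.0000 4.0000] v=[4.0000 -4.0000]
Step 6: x=[5.0000 4.0000] v=[0.0000 0.0000]

Answer: 5.0000 4.0000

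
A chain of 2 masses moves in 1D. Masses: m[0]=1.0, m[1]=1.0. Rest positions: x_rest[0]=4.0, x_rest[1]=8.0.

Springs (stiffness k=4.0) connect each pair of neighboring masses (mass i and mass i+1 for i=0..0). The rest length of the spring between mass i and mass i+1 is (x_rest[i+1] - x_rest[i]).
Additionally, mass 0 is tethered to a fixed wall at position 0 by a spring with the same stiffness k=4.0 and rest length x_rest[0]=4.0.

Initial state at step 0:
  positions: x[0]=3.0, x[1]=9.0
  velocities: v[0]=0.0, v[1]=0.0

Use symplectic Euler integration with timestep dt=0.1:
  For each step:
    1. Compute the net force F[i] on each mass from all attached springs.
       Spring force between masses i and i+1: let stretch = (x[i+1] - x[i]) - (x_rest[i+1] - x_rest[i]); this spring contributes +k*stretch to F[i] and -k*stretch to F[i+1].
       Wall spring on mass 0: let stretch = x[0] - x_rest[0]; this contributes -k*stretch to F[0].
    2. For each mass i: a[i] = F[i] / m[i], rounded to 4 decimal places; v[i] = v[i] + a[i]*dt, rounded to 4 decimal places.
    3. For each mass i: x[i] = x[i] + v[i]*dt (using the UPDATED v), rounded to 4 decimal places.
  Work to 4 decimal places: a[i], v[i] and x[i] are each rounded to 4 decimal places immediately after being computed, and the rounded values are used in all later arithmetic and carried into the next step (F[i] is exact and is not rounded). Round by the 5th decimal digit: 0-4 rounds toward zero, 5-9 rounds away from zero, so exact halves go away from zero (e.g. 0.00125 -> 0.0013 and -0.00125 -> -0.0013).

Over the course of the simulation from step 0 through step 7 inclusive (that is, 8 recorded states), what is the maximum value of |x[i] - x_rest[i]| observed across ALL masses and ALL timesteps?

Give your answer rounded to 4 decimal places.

Step 0: x=[3.0000 9.0000] v=[0.0000 0.0000]
Step 1: x=[3.1200 8.9200] v=[1.2000 -0.8000]
Step 2: x=[3.3472 8.7680] v=[2.2720 -1.5200]
Step 3: x=[3.6573 8.5592] v=[3.1014 -2.0883]
Step 4: x=[4.0172 8.3143] v=[3.5992 -2.4491]
Step 5: x=[4.3883 8.0575] v=[3.7112 -2.5679]
Step 6: x=[4.7307 7.8139] v=[3.4236 -2.4356]
Step 7: x=[5.0072 7.6070] v=[2.7646 -2.0689]
Max displacement = 1.0072

Answer: 1.0072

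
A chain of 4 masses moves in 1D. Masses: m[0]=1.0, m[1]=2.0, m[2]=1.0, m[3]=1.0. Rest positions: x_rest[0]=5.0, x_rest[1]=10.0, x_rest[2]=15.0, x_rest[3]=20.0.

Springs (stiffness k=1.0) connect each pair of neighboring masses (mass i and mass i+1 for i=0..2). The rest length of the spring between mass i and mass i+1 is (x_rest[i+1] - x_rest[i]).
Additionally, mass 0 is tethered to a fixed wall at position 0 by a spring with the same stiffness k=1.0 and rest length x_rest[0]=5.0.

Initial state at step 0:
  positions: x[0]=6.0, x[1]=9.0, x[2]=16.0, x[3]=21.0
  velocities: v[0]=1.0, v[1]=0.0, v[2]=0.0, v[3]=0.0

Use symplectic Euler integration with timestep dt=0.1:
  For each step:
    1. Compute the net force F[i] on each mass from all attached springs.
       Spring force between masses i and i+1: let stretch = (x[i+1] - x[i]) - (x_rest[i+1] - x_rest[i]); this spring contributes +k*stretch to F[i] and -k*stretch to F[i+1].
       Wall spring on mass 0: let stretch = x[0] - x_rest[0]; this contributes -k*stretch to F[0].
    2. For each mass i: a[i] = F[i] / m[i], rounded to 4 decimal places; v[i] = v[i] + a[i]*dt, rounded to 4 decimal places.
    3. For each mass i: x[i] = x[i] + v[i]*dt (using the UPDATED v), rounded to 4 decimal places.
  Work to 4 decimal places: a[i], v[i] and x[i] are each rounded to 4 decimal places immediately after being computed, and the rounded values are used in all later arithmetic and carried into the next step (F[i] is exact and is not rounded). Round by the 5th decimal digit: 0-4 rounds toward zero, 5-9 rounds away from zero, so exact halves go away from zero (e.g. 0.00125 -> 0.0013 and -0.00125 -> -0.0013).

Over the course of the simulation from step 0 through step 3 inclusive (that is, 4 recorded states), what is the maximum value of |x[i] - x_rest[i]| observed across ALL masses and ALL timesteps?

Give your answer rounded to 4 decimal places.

Step 0: x=[6.0000 9.0000 16.0000 21.0000] v=[1.0000 0.0000 0.0000 0.0000]
Step 1: x=[6.0700 9.0200 15.9800 21.0000] v=[0.7000 0.2000 -0.2000 0.0000]
Step 2: x=[6.1088 9.0601 15.9406 20.9998] v=[0.3880 0.4005 -0.3940 -0.0020]
Step 3: x=[6.1160 9.1198 15.8830 20.9990] v=[0.0723 0.5970 -0.5761 -0.0079]
Max displacement = 1.1160

Answer: 1.1160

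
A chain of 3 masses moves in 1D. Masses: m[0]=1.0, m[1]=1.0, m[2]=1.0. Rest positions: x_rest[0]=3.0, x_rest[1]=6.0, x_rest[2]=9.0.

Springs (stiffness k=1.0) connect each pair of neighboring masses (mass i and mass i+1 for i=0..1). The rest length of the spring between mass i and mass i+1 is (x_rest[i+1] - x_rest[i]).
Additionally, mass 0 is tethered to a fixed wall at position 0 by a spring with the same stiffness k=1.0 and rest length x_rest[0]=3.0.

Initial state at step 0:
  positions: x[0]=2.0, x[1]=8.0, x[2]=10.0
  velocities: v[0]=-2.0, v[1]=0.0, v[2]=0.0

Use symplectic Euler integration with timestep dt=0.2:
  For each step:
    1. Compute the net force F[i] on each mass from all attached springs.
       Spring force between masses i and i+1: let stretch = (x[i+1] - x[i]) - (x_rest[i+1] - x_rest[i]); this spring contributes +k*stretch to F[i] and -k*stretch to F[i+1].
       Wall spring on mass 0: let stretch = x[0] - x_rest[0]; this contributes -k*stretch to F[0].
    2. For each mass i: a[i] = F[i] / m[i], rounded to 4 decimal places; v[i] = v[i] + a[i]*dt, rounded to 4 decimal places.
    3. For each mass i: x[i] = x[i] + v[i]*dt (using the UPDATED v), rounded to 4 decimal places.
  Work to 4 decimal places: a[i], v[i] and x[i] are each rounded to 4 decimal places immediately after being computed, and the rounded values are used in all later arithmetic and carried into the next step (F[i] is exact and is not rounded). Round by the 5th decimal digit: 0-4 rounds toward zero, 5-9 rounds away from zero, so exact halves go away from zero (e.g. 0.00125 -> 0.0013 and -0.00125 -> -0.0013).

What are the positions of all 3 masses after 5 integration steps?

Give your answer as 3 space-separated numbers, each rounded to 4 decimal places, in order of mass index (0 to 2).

Step 0: x=[2.0000 8.0000 10.0000] v=[-2.0000 0.0000 0.0000]
Step 1: x=[1.7600 7.8400 10.0400] v=[-1.2000 -0.8000 0.2000]
Step 2: x=[1.6928 7.5248 10.1120] v=[-0.3360 -1.5760 0.3600]
Step 3: x=[1.7912 7.0798 10.2005] v=[0.4918 -2.2250 0.4426]
Step 4: x=[2.0295 6.5481 10.2842] v=[1.1913 -2.6586 0.4185]
Step 5: x=[2.3673 5.9851 10.3385] v=[1.6891 -2.8151 0.2713]

Answer: 2.3673 5.9851 10.3385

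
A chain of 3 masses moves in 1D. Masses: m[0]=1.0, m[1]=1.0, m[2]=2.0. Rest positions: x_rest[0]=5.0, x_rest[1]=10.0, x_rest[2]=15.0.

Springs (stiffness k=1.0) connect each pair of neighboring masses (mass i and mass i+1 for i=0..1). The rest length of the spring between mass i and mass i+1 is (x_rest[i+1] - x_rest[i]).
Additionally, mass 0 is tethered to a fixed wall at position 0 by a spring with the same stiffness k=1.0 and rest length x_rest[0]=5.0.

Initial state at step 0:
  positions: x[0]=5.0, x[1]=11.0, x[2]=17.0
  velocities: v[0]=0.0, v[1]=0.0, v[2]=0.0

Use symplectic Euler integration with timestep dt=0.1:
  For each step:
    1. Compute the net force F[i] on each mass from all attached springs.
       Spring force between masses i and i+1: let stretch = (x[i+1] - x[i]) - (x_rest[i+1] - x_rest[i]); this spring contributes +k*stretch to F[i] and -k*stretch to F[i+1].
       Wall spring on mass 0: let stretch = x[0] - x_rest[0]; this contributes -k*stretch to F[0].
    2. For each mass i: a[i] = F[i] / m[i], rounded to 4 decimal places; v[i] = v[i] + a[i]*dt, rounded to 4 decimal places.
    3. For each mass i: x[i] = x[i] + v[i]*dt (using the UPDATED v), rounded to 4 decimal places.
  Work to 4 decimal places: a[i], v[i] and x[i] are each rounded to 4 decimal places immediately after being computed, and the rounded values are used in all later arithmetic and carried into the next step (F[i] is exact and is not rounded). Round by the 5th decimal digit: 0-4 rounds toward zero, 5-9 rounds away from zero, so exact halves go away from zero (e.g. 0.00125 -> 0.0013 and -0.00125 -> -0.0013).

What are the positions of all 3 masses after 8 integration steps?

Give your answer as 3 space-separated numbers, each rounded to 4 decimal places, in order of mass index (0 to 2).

Answer: 5.3201 11.0094 16.8252

Derivation:
Step 0: x=[5.0000 11.0000 17.0000] v=[0.0000 0.0000 0.0000]
Step 1: x=[5.0100 11.0000 16.9950] v=[0.1000 0.0000 -0.0500]
Step 2: x=[5.0298 11.0001 16.9850] v=[0.1980 0.0005 -0.0998]
Step 3: x=[5.0590 11.0003 16.9701] v=[0.2921 0.0020 -0.1491]
Step 4: x=[5.0970 11.0008 16.9503] v=[0.3803 0.0049 -0.1976]
Step 5: x=[5.1431 11.0018 16.9258] v=[0.4610 0.0095 -0.2451]
Step 6: x=[5.1964 11.0034 16.8967] v=[0.5326 0.0160 -0.2913]
Step 7: x=[5.2558 11.0059 16.8631] v=[0.5937 0.0246 -0.3360]
Step 8: x=[5.3201 11.0094 16.8252] v=[0.6431 0.0353 -0.3789]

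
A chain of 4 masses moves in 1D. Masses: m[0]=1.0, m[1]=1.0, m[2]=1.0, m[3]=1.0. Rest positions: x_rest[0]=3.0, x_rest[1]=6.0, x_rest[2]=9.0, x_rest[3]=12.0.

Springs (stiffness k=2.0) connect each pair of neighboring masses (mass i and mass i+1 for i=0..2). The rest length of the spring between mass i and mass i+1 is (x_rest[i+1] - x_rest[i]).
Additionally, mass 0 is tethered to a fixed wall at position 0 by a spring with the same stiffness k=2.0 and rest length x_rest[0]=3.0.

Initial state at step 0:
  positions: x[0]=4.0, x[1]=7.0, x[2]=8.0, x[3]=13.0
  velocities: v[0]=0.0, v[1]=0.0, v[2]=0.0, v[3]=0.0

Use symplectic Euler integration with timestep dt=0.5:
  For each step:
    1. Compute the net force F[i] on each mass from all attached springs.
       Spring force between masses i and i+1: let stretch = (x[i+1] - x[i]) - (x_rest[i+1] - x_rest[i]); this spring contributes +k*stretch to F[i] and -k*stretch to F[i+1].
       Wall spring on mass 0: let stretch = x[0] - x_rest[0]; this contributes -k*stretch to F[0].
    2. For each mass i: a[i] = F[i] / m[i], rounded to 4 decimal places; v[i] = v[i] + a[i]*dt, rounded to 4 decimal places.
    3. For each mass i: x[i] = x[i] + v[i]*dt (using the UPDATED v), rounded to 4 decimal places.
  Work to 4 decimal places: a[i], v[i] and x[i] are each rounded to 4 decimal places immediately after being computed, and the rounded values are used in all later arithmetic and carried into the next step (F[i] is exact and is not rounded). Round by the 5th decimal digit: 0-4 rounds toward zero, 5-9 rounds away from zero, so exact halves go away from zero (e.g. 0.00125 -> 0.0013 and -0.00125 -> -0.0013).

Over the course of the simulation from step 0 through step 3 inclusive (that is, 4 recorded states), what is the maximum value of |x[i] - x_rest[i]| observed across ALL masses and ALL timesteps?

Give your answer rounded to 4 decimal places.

Step 0: x=[4.0000 7.0000 8.0000 13.0000] v=[0.0000 0.0000 0.0000 0.0000]
Step 1: x=[3.5000 6.0000 10.0000 12.0000] v=[-1.0000 -2.0000 4.0000 -2.0000]
Step 2: x=[2.5000 5.7500 11.0000 11.5000] v=[-2.0000 -0.5000 2.0000 -1.0000]
Step 3: x=[1.8750 6.5000 9.6250 12.2500] v=[-1.2500 1.5000 -2.7500 1.5000]
Max displacement = 2.0000

Answer: 2.0000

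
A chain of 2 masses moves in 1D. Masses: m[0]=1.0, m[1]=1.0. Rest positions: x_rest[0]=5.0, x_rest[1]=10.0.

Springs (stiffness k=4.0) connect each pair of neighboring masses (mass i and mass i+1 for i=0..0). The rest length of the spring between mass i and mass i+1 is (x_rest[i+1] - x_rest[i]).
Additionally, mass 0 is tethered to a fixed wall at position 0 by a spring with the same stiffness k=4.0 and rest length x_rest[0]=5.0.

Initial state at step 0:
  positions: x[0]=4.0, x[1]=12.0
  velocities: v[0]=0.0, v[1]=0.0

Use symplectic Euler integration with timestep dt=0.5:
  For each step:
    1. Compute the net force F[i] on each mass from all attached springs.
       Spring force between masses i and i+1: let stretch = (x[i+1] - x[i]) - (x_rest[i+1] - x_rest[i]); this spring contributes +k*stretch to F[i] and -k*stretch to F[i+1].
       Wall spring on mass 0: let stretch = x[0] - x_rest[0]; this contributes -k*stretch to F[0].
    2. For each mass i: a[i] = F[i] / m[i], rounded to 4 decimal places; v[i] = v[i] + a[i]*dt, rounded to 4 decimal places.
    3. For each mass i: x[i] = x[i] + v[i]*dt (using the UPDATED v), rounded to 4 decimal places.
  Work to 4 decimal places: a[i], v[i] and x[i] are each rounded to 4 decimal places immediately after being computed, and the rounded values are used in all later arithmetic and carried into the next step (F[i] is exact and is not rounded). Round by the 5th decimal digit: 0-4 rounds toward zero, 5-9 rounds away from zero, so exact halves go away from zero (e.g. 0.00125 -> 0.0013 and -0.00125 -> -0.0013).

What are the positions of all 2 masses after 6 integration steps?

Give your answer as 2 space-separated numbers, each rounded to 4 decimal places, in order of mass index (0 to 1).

Answer: 2.0000 11.0000

Derivation:
Step 0: x=[4.0000 12.0000] v=[0.0000 0.0000]
Step 1: x=[8.0000 9.0000] v=[8.0000 -6.0000]
Step 2: x=[5.0000 10.0000] v=[-6.0000 2.0000]
Step 3: x=[2.0000 11.0000] v=[-6.0000 2.0000]
Step 4: x=[6.0000 8.0000] v=[8.0000 -6.0000]
Step 5: x=[6.0000 8.0000] v=[0.0000 0.0000]
Step 6: x=[2.0000 11.0000] v=[-8.0000 6.0000]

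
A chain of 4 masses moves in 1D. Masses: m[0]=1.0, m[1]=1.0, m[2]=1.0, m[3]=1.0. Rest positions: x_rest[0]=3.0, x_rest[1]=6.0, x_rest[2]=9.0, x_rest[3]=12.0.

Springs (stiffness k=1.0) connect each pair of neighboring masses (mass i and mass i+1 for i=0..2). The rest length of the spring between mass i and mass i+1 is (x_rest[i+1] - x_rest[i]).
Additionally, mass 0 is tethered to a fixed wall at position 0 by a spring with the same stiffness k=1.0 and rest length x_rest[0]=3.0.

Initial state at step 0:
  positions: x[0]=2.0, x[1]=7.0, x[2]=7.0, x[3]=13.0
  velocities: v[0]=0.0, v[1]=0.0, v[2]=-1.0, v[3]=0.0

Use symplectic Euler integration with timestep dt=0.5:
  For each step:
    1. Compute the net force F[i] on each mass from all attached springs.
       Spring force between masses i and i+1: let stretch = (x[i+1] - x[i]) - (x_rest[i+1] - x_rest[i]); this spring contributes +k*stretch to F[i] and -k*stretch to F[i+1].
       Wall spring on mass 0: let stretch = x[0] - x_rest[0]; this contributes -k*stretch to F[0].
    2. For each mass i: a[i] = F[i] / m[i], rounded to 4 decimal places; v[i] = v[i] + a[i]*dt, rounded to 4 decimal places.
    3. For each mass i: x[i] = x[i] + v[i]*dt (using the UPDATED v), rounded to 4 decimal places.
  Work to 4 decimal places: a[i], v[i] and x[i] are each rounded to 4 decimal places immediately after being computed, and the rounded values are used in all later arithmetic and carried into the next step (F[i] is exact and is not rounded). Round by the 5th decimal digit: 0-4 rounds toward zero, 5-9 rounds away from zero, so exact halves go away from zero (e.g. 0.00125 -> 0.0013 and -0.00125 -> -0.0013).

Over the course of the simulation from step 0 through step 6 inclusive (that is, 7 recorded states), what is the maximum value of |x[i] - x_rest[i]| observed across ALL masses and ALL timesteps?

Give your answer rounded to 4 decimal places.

Step 0: x=[2.0000 7.0000 7.0000 13.0000] v=[0.0000 0.0000 -1.0000 0.0000]
Step 1: x=[2.7500 5.7500 8.0000 12.2500] v=[1.5000 -2.5000 2.0000 -1.5000]
Step 2: x=[3.5625 4.3125 9.5000 11.1875] v=[1.6250 -2.8750 3.0000 -2.1250]
Step 3: x=[3.6719 3.9844 10.1250 10.4531] v=[0.2188 -0.6563 1.2500 -1.4688]
Step 4: x=[2.9415 5.1133 9.2969 10.3867] v=[-1.4609 2.2578 -1.6563 -0.1329]
Step 5: x=[2.0186 6.7452 7.6953 10.7978] v=[-1.8458 3.2637 -3.2032 0.8222]
Step 6: x=[1.7727 7.4330 6.6318 11.1833] v=[-0.4918 1.3755 -2.1270 0.7710]
Max displacement = 2.3682

Answer: 2.3682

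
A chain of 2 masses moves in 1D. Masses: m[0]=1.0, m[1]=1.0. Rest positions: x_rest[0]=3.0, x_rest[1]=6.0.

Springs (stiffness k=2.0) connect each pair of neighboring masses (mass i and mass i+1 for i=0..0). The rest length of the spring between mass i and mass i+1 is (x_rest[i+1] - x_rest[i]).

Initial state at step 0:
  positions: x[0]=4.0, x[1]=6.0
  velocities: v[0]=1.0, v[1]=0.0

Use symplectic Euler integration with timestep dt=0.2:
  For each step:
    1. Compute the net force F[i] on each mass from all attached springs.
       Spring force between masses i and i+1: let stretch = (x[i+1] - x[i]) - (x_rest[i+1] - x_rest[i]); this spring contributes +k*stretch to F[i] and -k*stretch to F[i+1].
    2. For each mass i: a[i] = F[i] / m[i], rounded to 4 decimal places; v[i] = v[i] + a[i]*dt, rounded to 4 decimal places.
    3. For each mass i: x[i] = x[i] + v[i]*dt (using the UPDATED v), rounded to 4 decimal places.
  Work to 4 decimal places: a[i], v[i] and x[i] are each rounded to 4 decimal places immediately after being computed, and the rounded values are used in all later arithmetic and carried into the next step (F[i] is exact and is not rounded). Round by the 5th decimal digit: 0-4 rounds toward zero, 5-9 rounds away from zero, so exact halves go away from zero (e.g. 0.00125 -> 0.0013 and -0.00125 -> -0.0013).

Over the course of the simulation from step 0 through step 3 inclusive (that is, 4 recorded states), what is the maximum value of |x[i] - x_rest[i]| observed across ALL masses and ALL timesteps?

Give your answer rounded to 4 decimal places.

Answer: 1.1568

Derivation:
Step 0: x=[4.0000 6.0000] v=[1.0000 0.0000]
Step 1: x=[4.1200 6.0800] v=[0.6000 0.4000]
Step 2: x=[4.1568 6.2432] v=[0.1840 0.8160]
Step 3: x=[4.1205 6.4795] v=[-0.1814 1.1814]
Max displacement = 1.1568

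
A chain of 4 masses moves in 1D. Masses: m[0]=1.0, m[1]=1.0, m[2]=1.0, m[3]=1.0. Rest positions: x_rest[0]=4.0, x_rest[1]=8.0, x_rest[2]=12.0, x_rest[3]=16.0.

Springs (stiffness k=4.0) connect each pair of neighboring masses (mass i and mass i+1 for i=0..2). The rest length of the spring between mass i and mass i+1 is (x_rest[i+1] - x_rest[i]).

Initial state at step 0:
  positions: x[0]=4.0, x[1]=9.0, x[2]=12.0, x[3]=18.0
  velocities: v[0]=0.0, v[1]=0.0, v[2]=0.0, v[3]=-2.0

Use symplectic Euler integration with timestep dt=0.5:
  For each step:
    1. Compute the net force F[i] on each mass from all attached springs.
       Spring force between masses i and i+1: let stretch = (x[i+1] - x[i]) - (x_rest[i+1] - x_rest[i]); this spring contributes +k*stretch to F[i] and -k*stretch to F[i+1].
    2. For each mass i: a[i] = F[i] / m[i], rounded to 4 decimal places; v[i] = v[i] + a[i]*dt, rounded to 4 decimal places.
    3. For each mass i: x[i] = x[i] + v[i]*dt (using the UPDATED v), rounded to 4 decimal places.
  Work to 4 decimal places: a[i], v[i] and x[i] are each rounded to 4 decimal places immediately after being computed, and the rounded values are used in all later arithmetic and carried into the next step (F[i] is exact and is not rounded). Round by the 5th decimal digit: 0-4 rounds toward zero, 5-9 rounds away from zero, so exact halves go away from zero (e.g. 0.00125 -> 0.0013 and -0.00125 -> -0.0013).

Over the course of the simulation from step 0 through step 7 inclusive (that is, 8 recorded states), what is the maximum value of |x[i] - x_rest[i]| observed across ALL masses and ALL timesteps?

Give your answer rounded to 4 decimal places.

Step 0: x=[4.0000 9.0000 12.0000 18.0000] v=[0.0000 0.0000 0.0000 -2.0000]
Step 1: x=[5.0000 7.0000 15.0000 15.0000] v=[2.0000 -4.0000 6.0000 -6.0000]
Step 2: x=[4.0000 11.0000 10.0000 16.0000] v=[-2.0000 8.0000 -10.0000 2.0000]
Step 3: x=[6.0000 7.0000 12.0000 15.0000] v=[4.0000 -8.0000 4.0000 -2.0000]
Step 4: x=[5.0000 7.0000 12.0000 15.0000] v=[-2.0000 0.0000 0.0000 0.0000]
Step 5: x=[2.0000 10.0000 10.0000 16.0000] v=[-6.0000 6.0000 -4.0000 2.0000]
Step 6: x=[3.0000 5.0000 14.0000 15.0000] v=[2.0000 -10.0000 8.0000 -2.0000]
Step 7: x=[2.0000 7.0000 10.0000 17.0000] v=[-2.0000 4.0000 -8.0000 4.0000]
Max displacement = 3.0000

Answer: 3.0000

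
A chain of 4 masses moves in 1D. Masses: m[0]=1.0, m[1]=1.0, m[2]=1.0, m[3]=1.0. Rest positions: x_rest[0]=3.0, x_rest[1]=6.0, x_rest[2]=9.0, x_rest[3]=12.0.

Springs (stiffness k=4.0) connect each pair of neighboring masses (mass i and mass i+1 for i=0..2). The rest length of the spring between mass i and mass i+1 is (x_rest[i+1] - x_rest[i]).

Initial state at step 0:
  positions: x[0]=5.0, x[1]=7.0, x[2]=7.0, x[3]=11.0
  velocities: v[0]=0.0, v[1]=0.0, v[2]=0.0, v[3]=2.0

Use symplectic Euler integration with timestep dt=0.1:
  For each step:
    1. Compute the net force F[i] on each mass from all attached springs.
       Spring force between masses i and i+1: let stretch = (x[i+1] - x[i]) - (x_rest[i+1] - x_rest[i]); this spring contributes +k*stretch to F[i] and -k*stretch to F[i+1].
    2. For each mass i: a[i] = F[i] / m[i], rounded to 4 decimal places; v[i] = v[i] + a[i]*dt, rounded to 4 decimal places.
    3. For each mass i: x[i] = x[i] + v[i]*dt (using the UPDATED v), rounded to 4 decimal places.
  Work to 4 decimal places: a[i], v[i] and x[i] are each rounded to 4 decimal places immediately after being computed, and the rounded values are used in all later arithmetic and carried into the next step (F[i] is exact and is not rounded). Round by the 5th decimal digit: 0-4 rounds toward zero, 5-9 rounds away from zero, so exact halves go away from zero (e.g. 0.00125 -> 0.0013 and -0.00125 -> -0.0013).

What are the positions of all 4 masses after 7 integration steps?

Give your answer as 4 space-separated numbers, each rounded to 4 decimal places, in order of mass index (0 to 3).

Answer: 3.7738 5.8925 10.0154 11.7184

Derivation:
Step 0: x=[5.0000 7.0000 7.0000 11.0000] v=[0.0000 0.0000 0.0000 2.0000]
Step 1: x=[4.9600 6.9200 7.1600 11.1600] v=[-0.4000 -0.8000 1.6000 1.6000]
Step 2: x=[4.8784 6.7712 7.4704 11.2800] v=[-0.8160 -1.4880 3.1040 1.2000]
Step 3: x=[4.7525 6.5747 7.9052 11.3676] v=[-1.2589 -1.9654 4.3482 0.8762]
Step 4: x=[4.5795 6.3585 8.4253 11.4367] v=[-1.7300 -2.1621 5.2010 0.6912]
Step 5: x=[4.3577 6.1538 8.9832 11.5054] v=[-2.2184 -2.0470 5.5788 0.6866]
Step 6: x=[4.0877 5.9904 9.5288 11.5932] v=[-2.7000 -1.6337 5.4559 0.8777]
Step 7: x=[3.7738 5.8925 10.0154 11.7184] v=[-3.1389 -0.9794 4.8663 1.2519]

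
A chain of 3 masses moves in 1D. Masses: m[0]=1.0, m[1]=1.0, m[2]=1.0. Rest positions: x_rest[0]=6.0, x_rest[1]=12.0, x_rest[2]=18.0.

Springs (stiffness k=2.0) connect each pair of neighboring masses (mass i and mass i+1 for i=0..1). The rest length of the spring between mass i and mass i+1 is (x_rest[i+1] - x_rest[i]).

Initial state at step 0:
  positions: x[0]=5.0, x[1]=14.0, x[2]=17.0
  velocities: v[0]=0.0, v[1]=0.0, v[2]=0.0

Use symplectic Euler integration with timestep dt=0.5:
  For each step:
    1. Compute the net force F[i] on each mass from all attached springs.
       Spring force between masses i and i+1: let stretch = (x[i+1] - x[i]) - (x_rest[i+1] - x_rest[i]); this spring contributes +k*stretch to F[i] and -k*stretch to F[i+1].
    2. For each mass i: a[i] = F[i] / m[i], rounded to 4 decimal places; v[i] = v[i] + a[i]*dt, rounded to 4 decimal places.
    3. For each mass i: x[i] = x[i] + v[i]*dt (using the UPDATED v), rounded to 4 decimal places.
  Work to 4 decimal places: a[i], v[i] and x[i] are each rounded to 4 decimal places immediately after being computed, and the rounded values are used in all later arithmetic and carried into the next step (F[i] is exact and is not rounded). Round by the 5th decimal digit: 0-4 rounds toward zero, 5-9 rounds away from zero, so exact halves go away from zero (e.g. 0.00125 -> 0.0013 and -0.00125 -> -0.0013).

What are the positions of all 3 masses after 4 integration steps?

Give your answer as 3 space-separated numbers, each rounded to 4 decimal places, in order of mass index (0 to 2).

Answer: 4.8125 14.3750 16.8125

Derivation:
Step 0: x=[5.0000 14.0000 17.0000] v=[0.0000 0.0000 0.0000]
Step 1: x=[6.5000 11.0000 18.5000] v=[3.0000 -6.0000 3.0000]
Step 2: x=[7.2500 9.5000 19.2500] v=[1.5000 -3.0000 1.5000]
Step 3: x=[6.1250 11.7500 18.1250] v=[-2.2500 4.5000 -2.2500]
Step 4: x=[4.8125 14.3750 16.8125] v=[-2.6250 5.2500 -2.6250]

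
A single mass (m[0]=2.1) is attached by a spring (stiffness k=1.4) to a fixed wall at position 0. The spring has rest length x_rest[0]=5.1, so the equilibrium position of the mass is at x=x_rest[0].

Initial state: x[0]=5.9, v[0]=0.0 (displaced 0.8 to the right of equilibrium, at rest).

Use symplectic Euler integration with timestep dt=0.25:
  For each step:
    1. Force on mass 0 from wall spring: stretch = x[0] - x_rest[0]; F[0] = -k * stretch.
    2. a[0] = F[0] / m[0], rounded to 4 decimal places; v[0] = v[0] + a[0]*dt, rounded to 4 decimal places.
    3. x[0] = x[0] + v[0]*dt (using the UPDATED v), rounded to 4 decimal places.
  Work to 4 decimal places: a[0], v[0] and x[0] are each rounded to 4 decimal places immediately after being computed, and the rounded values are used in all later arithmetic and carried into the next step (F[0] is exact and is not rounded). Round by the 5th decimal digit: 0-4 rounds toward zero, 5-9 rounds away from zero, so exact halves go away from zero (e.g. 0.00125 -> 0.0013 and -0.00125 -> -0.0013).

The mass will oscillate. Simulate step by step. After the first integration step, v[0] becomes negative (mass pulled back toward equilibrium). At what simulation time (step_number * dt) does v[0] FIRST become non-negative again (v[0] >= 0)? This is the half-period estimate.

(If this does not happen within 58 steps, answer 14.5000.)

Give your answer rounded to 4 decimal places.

Answer: 4.0000

Derivation:
Step 0: x=[5.9000] v=[0.0000]
Step 1: x=[5.8667] v=[-0.1333]
Step 2: x=[5.8014] v=[-0.2611]
Step 3: x=[5.7069] v=[-0.3780]
Step 4: x=[5.5871] v=[-0.4792]
Step 5: x=[5.4470] v=[-0.5604]
Step 6: x=[5.2925] v=[-0.6182]
Step 7: x=[5.1299] v=[-0.6503]
Step 8: x=[4.9661] v=[-0.6553]
Step 9: x=[4.8079] v=[-0.6330]
Step 10: x=[4.6618] v=[-0.5843]
Step 11: x=[4.5340] v=[-0.5113]
Step 12: x=[4.4298] v=[-0.4170]
Step 13: x=[4.3535] v=[-0.3053]
Step 14: x=[4.3083] v=[-0.1809]
Step 15: x=[4.2961] v=[-0.0490]
Step 16: x=[4.3174] v=[0.0850]
First v>=0 after going negative at step 16, time=4.0000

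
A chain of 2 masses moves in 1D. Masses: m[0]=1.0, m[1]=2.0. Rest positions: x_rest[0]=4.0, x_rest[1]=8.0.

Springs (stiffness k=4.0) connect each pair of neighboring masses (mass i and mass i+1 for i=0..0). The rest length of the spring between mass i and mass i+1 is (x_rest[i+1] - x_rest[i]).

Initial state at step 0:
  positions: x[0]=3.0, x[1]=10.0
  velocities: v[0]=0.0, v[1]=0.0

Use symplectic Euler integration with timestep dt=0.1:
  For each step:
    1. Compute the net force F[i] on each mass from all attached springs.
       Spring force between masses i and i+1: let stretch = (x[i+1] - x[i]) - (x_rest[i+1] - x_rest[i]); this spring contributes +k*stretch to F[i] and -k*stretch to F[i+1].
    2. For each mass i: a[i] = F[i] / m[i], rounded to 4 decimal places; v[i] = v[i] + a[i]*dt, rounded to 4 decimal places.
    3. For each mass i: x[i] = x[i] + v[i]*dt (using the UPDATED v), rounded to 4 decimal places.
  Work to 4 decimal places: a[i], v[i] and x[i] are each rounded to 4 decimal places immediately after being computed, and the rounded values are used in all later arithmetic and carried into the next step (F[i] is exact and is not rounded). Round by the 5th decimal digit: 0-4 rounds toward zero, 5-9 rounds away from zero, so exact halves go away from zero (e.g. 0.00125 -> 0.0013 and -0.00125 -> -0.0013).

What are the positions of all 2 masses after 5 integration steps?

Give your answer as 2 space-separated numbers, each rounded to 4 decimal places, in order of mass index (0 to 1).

Step 0: x=[3.0000 10.0000] v=[0.0000 0.0000]
Step 1: x=[3.1200 9.9400] v=[1.2000 -0.6000]
Step 2: x=[3.3528 9.8236] v=[2.3280 -1.1640]
Step 3: x=[3.6844 9.6578] v=[3.3163 -1.6582]
Step 4: x=[4.0950 9.4525] v=[4.1057 -2.0529]
Step 5: x=[4.5599 9.2201] v=[4.6487 -2.3244]

Answer: 4.5599 9.2201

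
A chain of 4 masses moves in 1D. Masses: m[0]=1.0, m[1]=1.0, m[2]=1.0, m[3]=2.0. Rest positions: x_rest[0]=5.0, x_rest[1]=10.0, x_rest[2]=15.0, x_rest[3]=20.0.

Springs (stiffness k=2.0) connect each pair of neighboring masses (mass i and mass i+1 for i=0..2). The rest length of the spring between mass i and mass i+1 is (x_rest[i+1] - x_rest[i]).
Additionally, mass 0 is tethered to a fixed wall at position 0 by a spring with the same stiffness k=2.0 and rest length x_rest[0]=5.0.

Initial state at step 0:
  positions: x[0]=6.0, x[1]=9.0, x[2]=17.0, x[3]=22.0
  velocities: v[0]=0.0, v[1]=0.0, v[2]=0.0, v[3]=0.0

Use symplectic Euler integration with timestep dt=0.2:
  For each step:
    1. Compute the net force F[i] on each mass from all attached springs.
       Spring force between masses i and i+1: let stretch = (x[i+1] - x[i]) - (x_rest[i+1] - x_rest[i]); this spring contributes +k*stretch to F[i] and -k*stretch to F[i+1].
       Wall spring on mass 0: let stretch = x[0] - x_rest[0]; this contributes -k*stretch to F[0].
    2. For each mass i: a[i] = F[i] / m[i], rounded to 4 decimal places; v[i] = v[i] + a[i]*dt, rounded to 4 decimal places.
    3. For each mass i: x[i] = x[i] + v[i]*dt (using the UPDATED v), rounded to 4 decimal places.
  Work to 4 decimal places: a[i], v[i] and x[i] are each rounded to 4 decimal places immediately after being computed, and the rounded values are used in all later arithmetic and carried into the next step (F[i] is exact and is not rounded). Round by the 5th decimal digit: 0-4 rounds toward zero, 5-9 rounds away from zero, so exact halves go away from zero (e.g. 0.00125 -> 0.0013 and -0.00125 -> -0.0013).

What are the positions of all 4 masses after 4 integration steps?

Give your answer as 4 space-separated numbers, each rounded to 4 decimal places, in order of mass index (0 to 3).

Step 0: x=[6.0000 9.0000 17.0000 22.0000] v=[0.0000 0.0000 0.0000 0.0000]
Step 1: x=[5.7600 9.4000 16.7600 22.0000] v=[-1.2000 2.0000 -1.2000 0.0000]
Step 2: x=[5.3504 10.0976 16.3504 21.9904] v=[-2.0480 3.4880 -2.0480 -0.0480]
Step 3: x=[4.8925 10.9156 15.8918 21.9552] v=[-2.2893 4.0902 -2.2931 -0.1760]
Step 4: x=[4.5251 11.6499 15.5202 21.8775] v=[-1.8371 3.6714 -1.8582 -0.3887]

Answer: 4.5251 11.6499 15.5202 21.8775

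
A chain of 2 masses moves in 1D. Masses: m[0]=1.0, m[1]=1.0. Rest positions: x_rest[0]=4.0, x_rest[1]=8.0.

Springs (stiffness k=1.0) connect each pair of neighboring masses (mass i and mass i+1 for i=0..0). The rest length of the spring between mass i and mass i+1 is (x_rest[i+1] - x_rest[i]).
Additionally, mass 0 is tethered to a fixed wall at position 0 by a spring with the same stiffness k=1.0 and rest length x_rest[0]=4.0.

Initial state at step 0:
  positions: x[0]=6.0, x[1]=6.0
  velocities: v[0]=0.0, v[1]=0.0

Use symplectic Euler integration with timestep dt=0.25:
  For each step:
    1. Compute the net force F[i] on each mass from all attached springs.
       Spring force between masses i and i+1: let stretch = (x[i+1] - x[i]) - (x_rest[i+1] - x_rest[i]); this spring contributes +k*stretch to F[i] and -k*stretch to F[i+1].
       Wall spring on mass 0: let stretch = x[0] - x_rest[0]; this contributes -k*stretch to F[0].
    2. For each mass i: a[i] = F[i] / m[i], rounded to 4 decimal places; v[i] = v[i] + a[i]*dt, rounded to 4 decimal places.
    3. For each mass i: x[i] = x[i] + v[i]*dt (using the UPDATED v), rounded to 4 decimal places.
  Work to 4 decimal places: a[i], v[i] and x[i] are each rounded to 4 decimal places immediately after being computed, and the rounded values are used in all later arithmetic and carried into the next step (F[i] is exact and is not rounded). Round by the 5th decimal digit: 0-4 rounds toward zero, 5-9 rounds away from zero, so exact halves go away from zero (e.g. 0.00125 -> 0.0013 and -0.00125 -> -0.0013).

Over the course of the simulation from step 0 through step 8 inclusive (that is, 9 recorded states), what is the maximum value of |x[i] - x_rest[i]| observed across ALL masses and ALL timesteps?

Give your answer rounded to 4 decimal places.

Answer: 2.5189

Derivation:
Step 0: x=[6.0000 6.0000] v=[0.0000 0.0000]
Step 1: x=[5.6250 6.2500] v=[-1.5000 1.0000]
Step 2: x=[4.9375 6.7110] v=[-2.7500 1.8438]
Step 3: x=[4.0523 7.3111] v=[-3.5410 2.4004]
Step 4: x=[3.1175 7.9575] v=[-3.7394 2.5857]
Step 5: x=[2.2903 8.5514] v=[-3.3088 2.3757]
Step 6: x=[1.7113 9.0040] v=[-2.3161 1.8104]
Step 7: x=[1.4811 9.2508] v=[-0.9208 0.9872]
Step 8: x=[1.6440 9.2620] v=[0.6514 0.0448]
Max displacement = 2.5189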